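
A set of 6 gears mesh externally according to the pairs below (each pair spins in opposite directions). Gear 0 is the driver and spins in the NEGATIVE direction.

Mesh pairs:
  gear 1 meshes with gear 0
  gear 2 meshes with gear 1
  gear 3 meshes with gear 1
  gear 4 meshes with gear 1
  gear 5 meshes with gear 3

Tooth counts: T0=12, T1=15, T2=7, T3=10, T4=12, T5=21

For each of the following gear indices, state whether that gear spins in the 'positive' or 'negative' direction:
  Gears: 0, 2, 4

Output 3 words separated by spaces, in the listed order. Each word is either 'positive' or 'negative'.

Answer: negative negative negative

Derivation:
Gear 0 (driver): negative (depth 0)
  gear 1: meshes with gear 0 -> depth 1 -> positive (opposite of gear 0)
  gear 2: meshes with gear 1 -> depth 2 -> negative (opposite of gear 1)
  gear 3: meshes with gear 1 -> depth 2 -> negative (opposite of gear 1)
  gear 4: meshes with gear 1 -> depth 2 -> negative (opposite of gear 1)
  gear 5: meshes with gear 3 -> depth 3 -> positive (opposite of gear 3)
Queried indices 0, 2, 4 -> negative, negative, negative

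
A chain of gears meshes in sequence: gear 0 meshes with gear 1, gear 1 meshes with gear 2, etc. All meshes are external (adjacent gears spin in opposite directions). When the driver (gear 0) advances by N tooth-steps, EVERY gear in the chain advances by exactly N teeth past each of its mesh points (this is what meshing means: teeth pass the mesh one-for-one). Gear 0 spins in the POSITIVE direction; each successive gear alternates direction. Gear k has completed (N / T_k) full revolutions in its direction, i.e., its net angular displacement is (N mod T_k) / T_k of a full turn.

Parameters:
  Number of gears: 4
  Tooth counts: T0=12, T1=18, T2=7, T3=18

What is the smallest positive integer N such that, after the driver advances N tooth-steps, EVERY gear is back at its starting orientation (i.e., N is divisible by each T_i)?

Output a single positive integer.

Answer: 252

Derivation:
Gear k returns to start when N is a multiple of T_k.
All gears at start simultaneously when N is a common multiple of [12, 18, 7, 18]; the smallest such N is lcm(12, 18, 7, 18).
Start: lcm = T0 = 12
Fold in T1=18: gcd(12, 18) = 6; lcm(12, 18) = 12 * 18 / 6 = 216 / 6 = 36
Fold in T2=7: gcd(36, 7) = 1; lcm(36, 7) = 36 * 7 / 1 = 252 / 1 = 252
Fold in T3=18: gcd(252, 18) = 18; lcm(252, 18) = 252 * 18 / 18 = 4536 / 18 = 252
Full cycle length = 252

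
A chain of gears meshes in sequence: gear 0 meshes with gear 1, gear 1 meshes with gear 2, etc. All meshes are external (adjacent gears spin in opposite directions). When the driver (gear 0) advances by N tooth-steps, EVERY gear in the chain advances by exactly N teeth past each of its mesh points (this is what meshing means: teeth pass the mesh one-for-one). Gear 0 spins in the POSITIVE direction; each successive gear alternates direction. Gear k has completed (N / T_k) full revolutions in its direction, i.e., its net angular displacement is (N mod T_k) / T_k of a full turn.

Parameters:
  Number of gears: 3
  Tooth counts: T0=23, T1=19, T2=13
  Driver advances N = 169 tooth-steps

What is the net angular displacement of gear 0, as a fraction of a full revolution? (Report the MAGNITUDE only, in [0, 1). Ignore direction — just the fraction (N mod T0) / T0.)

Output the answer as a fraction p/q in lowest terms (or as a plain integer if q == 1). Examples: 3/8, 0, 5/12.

Chain of 3 gears, tooth counts: [23, 19, 13]
  gear 0: T0=23, direction=positive, advance = 169 mod 23 = 8 teeth = 8/23 turn
  gear 1: T1=19, direction=negative, advance = 169 mod 19 = 17 teeth = 17/19 turn
  gear 2: T2=13, direction=positive, advance = 169 mod 13 = 0 teeth = 0/13 turn
Gear 0: 169 mod 23 = 8
Fraction = 8 / 23 = 8/23 (gcd(8,23)=1) = 8/23

Answer: 8/23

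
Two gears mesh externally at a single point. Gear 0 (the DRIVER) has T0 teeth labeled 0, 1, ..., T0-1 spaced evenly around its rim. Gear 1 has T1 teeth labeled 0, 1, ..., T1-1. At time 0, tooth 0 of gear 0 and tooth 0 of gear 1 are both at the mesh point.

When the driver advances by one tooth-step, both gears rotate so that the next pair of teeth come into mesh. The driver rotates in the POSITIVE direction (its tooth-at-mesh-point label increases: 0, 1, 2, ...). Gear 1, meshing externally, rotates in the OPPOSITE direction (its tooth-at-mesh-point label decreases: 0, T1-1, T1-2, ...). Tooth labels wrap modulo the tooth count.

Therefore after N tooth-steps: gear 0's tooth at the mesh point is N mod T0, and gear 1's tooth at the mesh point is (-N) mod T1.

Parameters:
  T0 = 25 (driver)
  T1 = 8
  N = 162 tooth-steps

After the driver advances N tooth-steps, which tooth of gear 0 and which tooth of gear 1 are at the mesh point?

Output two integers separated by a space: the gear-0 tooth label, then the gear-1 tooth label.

Answer: 12 6

Derivation:
Gear 0 (driver, T0=25): tooth at mesh = N mod T0
  162 = 6 * 25 + 12, so 162 mod 25 = 12
  gear 0 tooth = 12
Gear 1 (driven, T1=8): tooth at mesh = (-N) mod T1
  162 = 20 * 8 + 2, so 162 mod 8 = 2
  (-162) mod 8 = (-2) mod 8 = 8 - 2 = 6
Mesh after 162 steps: gear-0 tooth 12 meets gear-1 tooth 6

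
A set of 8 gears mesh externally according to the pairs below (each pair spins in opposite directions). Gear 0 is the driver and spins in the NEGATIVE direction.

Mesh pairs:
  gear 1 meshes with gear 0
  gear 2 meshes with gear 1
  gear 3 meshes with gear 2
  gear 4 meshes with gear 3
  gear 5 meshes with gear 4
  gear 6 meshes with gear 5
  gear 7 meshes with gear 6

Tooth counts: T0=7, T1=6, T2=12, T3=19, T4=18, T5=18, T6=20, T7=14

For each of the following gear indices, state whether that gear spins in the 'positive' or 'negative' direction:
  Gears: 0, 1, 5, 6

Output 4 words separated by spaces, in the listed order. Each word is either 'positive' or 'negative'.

Answer: negative positive positive negative

Derivation:
Gear 0 (driver): negative (depth 0)
  gear 1: meshes with gear 0 -> depth 1 -> positive (opposite of gear 0)
  gear 2: meshes with gear 1 -> depth 2 -> negative (opposite of gear 1)
  gear 3: meshes with gear 2 -> depth 3 -> positive (opposite of gear 2)
  gear 4: meshes with gear 3 -> depth 4 -> negative (opposite of gear 3)
  gear 5: meshes with gear 4 -> depth 5 -> positive (opposite of gear 4)
  gear 6: meshes with gear 5 -> depth 6 -> negative (opposite of gear 5)
  gear 7: meshes with gear 6 -> depth 7 -> positive (opposite of gear 6)
Queried indices 0, 1, 5, 6 -> negative, positive, positive, negative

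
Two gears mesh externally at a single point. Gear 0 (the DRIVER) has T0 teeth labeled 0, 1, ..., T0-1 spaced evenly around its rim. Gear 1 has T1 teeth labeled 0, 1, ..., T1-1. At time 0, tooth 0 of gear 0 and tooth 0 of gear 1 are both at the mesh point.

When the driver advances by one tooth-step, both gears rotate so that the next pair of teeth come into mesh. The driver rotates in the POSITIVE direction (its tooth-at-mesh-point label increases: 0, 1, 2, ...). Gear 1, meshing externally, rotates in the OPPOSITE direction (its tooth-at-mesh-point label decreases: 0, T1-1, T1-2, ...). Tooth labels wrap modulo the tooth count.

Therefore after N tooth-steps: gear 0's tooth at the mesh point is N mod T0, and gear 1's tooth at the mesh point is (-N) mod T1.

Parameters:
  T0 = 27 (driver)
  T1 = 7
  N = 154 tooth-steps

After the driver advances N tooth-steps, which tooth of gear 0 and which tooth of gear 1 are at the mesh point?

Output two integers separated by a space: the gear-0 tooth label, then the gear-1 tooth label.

Answer: 19 0

Derivation:
Gear 0 (driver, T0=27): tooth at mesh = N mod T0
  154 = 5 * 27 + 19, so 154 mod 27 = 19
  gear 0 tooth = 19
Gear 1 (driven, T1=7): tooth at mesh = (-N) mod T1
  154 = 22 * 7 + 0, so 154 mod 7 = 0
  (-154) mod 7 = 0
Mesh after 154 steps: gear-0 tooth 19 meets gear-1 tooth 0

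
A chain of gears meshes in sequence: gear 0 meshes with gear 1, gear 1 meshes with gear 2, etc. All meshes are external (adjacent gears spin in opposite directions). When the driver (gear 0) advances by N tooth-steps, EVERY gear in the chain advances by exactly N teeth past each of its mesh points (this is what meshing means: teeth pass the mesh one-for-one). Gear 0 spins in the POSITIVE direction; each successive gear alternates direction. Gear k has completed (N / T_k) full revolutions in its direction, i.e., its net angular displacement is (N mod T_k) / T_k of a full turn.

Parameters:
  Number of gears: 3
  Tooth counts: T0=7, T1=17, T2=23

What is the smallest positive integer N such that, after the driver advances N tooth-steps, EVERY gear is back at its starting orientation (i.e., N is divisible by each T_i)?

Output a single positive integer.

Gear k returns to start when N is a multiple of T_k.
All gears at start simultaneously when N is a common multiple of [7, 17, 23]; the smallest such N is lcm(7, 17, 23).
Start: lcm = T0 = 7
Fold in T1=17: gcd(7, 17) = 1; lcm(7, 17) = 7 * 17 / 1 = 119 / 1 = 119
Fold in T2=23: gcd(119, 23) = 1; lcm(119, 23) = 119 * 23 / 1 = 2737 / 1 = 2737
Full cycle length = 2737

Answer: 2737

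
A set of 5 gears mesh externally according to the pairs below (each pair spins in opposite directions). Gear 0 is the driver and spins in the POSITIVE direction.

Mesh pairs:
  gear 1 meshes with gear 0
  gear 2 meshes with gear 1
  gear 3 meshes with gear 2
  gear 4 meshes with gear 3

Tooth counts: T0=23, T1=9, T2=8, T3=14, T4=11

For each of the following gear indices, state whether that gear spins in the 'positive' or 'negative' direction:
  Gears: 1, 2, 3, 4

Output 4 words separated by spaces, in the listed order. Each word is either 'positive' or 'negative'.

Gear 0 (driver): positive (depth 0)
  gear 1: meshes with gear 0 -> depth 1 -> negative (opposite of gear 0)
  gear 2: meshes with gear 1 -> depth 2 -> positive (opposite of gear 1)
  gear 3: meshes with gear 2 -> depth 3 -> negative (opposite of gear 2)
  gear 4: meshes with gear 3 -> depth 4 -> positive (opposite of gear 3)
Queried indices 1, 2, 3, 4 -> negative, positive, negative, positive

Answer: negative positive negative positive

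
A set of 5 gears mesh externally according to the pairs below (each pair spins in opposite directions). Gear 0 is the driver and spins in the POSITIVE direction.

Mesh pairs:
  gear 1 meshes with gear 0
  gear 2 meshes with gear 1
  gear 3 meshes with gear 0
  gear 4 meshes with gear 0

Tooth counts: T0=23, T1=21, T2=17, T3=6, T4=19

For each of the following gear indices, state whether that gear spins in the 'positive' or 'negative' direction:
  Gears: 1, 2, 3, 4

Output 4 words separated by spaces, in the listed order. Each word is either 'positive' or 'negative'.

Gear 0 (driver): positive (depth 0)
  gear 1: meshes with gear 0 -> depth 1 -> negative (opposite of gear 0)
  gear 2: meshes with gear 1 -> depth 2 -> positive (opposite of gear 1)
  gear 3: meshes with gear 0 -> depth 1 -> negative (opposite of gear 0)
  gear 4: meshes with gear 0 -> depth 1 -> negative (opposite of gear 0)
Queried indices 1, 2, 3, 4 -> negative, positive, negative, negative

Answer: negative positive negative negative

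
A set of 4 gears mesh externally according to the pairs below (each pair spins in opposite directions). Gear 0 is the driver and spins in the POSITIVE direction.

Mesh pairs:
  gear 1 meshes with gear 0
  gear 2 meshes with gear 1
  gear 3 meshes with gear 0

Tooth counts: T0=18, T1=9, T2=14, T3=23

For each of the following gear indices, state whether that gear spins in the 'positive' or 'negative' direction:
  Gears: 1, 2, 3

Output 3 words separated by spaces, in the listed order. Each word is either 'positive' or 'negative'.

Gear 0 (driver): positive (depth 0)
  gear 1: meshes with gear 0 -> depth 1 -> negative (opposite of gear 0)
  gear 2: meshes with gear 1 -> depth 2 -> positive (opposite of gear 1)
  gear 3: meshes with gear 0 -> depth 1 -> negative (opposite of gear 0)
Queried indices 1, 2, 3 -> negative, positive, negative

Answer: negative positive negative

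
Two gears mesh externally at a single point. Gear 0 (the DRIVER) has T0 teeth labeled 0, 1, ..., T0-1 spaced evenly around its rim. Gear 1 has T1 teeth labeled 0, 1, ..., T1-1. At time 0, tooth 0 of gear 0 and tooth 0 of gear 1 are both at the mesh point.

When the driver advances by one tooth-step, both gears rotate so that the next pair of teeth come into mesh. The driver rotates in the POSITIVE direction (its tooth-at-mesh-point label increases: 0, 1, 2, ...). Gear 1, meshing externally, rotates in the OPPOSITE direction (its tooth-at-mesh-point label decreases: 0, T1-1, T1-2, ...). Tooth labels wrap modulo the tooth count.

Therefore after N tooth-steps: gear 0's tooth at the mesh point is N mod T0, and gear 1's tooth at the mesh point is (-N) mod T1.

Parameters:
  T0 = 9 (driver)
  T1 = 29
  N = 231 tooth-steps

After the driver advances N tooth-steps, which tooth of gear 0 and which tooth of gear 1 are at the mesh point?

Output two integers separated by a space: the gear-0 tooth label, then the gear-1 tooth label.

Gear 0 (driver, T0=9): tooth at mesh = N mod T0
  231 = 25 * 9 + 6, so 231 mod 9 = 6
  gear 0 tooth = 6
Gear 1 (driven, T1=29): tooth at mesh = (-N) mod T1
  231 = 7 * 29 + 28, so 231 mod 29 = 28
  (-231) mod 29 = (-28) mod 29 = 29 - 28 = 1
Mesh after 231 steps: gear-0 tooth 6 meets gear-1 tooth 1

Answer: 6 1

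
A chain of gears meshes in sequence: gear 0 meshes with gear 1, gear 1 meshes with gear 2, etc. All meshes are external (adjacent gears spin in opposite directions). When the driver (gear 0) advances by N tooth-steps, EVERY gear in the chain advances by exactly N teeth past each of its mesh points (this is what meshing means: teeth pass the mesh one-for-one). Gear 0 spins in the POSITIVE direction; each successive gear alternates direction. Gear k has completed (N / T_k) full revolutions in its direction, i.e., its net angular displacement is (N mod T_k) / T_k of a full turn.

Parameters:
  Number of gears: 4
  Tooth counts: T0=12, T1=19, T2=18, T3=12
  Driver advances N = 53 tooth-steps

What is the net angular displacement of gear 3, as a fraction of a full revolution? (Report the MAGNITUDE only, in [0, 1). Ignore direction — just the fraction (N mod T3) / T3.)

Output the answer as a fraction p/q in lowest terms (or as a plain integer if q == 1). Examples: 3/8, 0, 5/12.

Answer: 5/12

Derivation:
Chain of 4 gears, tooth counts: [12, 19, 18, 12]
  gear 0: T0=12, direction=positive, advance = 53 mod 12 = 5 teeth = 5/12 turn
  gear 1: T1=19, direction=negative, advance = 53 mod 19 = 15 teeth = 15/19 turn
  gear 2: T2=18, direction=positive, advance = 53 mod 18 = 17 teeth = 17/18 turn
  gear 3: T3=12, direction=negative, advance = 53 mod 12 = 5 teeth = 5/12 turn
Gear 3: 53 mod 12 = 5
Fraction = 5 / 12 = 5/12 (gcd(5,12)=1) = 5/12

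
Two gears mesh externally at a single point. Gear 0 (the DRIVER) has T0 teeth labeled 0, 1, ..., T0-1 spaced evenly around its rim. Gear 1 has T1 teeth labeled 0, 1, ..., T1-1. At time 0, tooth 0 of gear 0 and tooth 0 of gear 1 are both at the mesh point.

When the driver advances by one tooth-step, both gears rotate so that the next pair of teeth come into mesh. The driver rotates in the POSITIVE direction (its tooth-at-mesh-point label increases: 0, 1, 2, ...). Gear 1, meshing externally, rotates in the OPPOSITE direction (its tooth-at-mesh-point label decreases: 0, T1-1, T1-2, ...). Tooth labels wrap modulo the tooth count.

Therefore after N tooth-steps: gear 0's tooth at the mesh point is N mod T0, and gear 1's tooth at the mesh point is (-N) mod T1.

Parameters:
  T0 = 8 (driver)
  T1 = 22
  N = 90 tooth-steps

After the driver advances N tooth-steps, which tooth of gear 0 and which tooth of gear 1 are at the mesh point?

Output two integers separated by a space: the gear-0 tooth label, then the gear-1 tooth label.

Gear 0 (driver, T0=8): tooth at mesh = N mod T0
  90 = 11 * 8 + 2, so 90 mod 8 = 2
  gear 0 tooth = 2
Gear 1 (driven, T1=22): tooth at mesh = (-N) mod T1
  90 = 4 * 22 + 2, so 90 mod 22 = 2
  (-90) mod 22 = (-2) mod 22 = 22 - 2 = 20
Mesh after 90 steps: gear-0 tooth 2 meets gear-1 tooth 20

Answer: 2 20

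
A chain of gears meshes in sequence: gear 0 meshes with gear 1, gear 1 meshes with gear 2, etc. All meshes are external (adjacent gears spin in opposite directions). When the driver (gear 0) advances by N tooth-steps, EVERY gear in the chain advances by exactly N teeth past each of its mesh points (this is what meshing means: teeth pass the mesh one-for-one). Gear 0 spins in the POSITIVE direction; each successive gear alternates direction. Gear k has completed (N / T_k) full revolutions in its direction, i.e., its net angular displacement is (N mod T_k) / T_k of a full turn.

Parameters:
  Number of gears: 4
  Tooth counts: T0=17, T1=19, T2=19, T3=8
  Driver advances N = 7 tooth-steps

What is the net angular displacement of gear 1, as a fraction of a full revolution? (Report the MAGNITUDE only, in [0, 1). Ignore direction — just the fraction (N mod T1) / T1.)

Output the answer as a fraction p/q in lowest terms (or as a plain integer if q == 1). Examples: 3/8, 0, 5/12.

Chain of 4 gears, tooth counts: [17, 19, 19, 8]
  gear 0: T0=17, direction=positive, advance = 7 mod 17 = 7 teeth = 7/17 turn
  gear 1: T1=19, direction=negative, advance = 7 mod 19 = 7 teeth = 7/19 turn
  gear 2: T2=19, direction=positive, advance = 7 mod 19 = 7 teeth = 7/19 turn
  gear 3: T3=8, direction=negative, advance = 7 mod 8 = 7 teeth = 7/8 turn
Gear 1: 7 mod 19 = 7
Fraction = 7 / 19 = 7/19 (gcd(7,19)=1) = 7/19

Answer: 7/19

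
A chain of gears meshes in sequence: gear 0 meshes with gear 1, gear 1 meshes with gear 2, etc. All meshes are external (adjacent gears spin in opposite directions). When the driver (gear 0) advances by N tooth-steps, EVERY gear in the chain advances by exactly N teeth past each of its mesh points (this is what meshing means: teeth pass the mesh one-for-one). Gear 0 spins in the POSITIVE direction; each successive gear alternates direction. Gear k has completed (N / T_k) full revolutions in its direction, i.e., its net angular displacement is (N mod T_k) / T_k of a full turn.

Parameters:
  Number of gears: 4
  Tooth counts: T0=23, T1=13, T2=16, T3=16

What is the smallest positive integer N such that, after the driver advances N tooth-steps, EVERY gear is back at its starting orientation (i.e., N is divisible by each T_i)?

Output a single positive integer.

Answer: 4784

Derivation:
Gear k returns to start when N is a multiple of T_k.
All gears at start simultaneously when N is a common multiple of [23, 13, 16, 16]; the smallest such N is lcm(23, 13, 16, 16).
Start: lcm = T0 = 23
Fold in T1=13: gcd(23, 13) = 1; lcm(23, 13) = 23 * 13 / 1 = 299 / 1 = 299
Fold in T2=16: gcd(299, 16) = 1; lcm(299, 16) = 299 * 16 / 1 = 4784 / 1 = 4784
Fold in T3=16: gcd(4784, 16) = 16; lcm(4784, 16) = 4784 * 16 / 16 = 76544 / 16 = 4784
Full cycle length = 4784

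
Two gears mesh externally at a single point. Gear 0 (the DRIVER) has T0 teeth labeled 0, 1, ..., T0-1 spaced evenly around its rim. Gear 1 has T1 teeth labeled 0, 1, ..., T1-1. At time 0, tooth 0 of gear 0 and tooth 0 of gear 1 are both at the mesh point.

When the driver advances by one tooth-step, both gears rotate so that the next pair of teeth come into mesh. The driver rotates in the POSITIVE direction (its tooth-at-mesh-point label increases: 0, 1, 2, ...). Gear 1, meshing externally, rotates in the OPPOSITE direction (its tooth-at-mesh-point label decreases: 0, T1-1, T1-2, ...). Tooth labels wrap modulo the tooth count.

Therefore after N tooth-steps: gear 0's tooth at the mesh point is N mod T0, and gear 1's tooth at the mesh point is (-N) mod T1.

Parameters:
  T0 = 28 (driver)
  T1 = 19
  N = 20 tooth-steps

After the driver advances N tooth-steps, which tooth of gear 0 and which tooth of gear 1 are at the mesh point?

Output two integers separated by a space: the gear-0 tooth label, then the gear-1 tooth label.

Gear 0 (driver, T0=28): tooth at mesh = N mod T0
  20 = 0 * 28 + 20, so 20 mod 28 = 20
  gear 0 tooth = 20
Gear 1 (driven, T1=19): tooth at mesh = (-N) mod T1
  20 = 1 * 19 + 1, so 20 mod 19 = 1
  (-20) mod 19 = (-1) mod 19 = 19 - 1 = 18
Mesh after 20 steps: gear-0 tooth 20 meets gear-1 tooth 18

Answer: 20 18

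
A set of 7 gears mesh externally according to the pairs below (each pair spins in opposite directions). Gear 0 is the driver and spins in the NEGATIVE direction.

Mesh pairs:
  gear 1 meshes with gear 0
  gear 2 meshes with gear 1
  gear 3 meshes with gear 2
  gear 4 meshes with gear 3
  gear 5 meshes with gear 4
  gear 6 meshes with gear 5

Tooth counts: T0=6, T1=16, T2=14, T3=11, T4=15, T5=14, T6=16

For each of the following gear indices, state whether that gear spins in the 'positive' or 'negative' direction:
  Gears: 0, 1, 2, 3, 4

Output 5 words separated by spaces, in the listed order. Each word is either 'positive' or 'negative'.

Answer: negative positive negative positive negative

Derivation:
Gear 0 (driver): negative (depth 0)
  gear 1: meshes with gear 0 -> depth 1 -> positive (opposite of gear 0)
  gear 2: meshes with gear 1 -> depth 2 -> negative (opposite of gear 1)
  gear 3: meshes with gear 2 -> depth 3 -> positive (opposite of gear 2)
  gear 4: meshes with gear 3 -> depth 4 -> negative (opposite of gear 3)
  gear 5: meshes with gear 4 -> depth 5 -> positive (opposite of gear 4)
  gear 6: meshes with gear 5 -> depth 6 -> negative (opposite of gear 5)
Queried indices 0, 1, 2, 3, 4 -> negative, positive, negative, positive, negative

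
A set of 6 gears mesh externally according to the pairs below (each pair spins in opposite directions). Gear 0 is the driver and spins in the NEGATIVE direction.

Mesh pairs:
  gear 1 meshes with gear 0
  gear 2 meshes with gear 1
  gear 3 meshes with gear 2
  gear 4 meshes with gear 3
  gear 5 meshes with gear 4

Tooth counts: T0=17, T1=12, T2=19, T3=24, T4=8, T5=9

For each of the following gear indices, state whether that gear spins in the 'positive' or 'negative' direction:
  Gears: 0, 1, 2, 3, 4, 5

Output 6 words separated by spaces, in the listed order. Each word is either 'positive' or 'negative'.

Answer: negative positive negative positive negative positive

Derivation:
Gear 0 (driver): negative (depth 0)
  gear 1: meshes with gear 0 -> depth 1 -> positive (opposite of gear 0)
  gear 2: meshes with gear 1 -> depth 2 -> negative (opposite of gear 1)
  gear 3: meshes with gear 2 -> depth 3 -> positive (opposite of gear 2)
  gear 4: meshes with gear 3 -> depth 4 -> negative (opposite of gear 3)
  gear 5: meshes with gear 4 -> depth 5 -> positive (opposite of gear 4)
Queried indices 0, 1, 2, 3, 4, 5 -> negative, positive, negative, positive, negative, positive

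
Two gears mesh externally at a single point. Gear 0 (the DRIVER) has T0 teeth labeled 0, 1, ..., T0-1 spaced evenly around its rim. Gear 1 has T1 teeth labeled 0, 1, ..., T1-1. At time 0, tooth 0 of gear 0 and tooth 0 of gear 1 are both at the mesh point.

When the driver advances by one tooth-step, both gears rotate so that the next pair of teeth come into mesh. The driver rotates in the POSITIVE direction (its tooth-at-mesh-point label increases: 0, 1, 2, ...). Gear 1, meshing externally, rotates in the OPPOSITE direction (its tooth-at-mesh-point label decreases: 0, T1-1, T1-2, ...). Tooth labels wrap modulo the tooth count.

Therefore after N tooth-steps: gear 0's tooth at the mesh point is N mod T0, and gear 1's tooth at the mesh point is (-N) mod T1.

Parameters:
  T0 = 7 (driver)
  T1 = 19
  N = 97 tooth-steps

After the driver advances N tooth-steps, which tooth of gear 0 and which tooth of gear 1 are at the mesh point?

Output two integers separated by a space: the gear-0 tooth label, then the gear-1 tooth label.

Gear 0 (driver, T0=7): tooth at mesh = N mod T0
  97 = 13 * 7 + 6, so 97 mod 7 = 6
  gear 0 tooth = 6
Gear 1 (driven, T1=19): tooth at mesh = (-N) mod T1
  97 = 5 * 19 + 2, so 97 mod 19 = 2
  (-97) mod 19 = (-2) mod 19 = 19 - 2 = 17
Mesh after 97 steps: gear-0 tooth 6 meets gear-1 tooth 17

Answer: 6 17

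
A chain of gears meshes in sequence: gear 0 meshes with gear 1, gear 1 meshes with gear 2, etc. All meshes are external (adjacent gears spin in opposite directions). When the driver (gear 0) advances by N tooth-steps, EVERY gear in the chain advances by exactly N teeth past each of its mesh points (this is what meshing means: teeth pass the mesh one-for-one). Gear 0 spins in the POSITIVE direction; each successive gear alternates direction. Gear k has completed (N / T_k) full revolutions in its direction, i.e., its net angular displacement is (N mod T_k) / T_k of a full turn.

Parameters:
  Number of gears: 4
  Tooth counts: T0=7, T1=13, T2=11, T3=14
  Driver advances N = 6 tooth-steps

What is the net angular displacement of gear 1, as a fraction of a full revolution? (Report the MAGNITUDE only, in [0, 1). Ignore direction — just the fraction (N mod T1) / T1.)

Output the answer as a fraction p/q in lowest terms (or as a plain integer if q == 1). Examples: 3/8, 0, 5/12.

Chain of 4 gears, tooth counts: [7, 13, 11, 14]
  gear 0: T0=7, direction=positive, advance = 6 mod 7 = 6 teeth = 6/7 turn
  gear 1: T1=13, direction=negative, advance = 6 mod 13 = 6 teeth = 6/13 turn
  gear 2: T2=11, direction=positive, advance = 6 mod 11 = 6 teeth = 6/11 turn
  gear 3: T3=14, direction=negative, advance = 6 mod 14 = 6 teeth = 6/14 turn
Gear 1: 6 mod 13 = 6
Fraction = 6 / 13 = 6/13 (gcd(6,13)=1) = 6/13

Answer: 6/13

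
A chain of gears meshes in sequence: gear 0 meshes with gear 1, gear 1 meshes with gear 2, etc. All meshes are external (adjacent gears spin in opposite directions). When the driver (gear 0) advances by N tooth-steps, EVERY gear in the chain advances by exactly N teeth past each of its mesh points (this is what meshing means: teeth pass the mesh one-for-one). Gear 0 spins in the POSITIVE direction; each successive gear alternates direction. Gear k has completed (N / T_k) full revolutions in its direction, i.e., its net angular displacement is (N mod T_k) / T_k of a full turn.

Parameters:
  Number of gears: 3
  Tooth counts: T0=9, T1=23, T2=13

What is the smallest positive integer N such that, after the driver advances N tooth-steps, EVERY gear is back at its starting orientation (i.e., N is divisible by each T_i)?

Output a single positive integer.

Answer: 2691

Derivation:
Gear k returns to start when N is a multiple of T_k.
All gears at start simultaneously when N is a common multiple of [9, 23, 13]; the smallest such N is lcm(9, 23, 13).
Start: lcm = T0 = 9
Fold in T1=23: gcd(9, 23) = 1; lcm(9, 23) = 9 * 23 / 1 = 207 / 1 = 207
Fold in T2=13: gcd(207, 13) = 1; lcm(207, 13) = 207 * 13 / 1 = 2691 / 1 = 2691
Full cycle length = 2691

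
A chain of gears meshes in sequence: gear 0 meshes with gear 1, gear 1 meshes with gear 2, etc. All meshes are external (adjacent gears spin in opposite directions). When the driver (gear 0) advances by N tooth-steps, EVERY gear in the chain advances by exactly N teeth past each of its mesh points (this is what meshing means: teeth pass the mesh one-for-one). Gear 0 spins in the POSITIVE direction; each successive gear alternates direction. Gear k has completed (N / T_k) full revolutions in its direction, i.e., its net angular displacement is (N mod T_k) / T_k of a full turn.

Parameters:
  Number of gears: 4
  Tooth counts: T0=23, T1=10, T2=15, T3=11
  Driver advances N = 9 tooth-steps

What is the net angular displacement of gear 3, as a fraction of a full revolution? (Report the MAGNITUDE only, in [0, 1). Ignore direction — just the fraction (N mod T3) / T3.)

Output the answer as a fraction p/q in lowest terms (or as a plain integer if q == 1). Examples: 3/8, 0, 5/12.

Answer: 9/11

Derivation:
Chain of 4 gears, tooth counts: [23, 10, 15, 11]
  gear 0: T0=23, direction=positive, advance = 9 mod 23 = 9 teeth = 9/23 turn
  gear 1: T1=10, direction=negative, advance = 9 mod 10 = 9 teeth = 9/10 turn
  gear 2: T2=15, direction=positive, advance = 9 mod 15 = 9 teeth = 9/15 turn
  gear 3: T3=11, direction=negative, advance = 9 mod 11 = 9 teeth = 9/11 turn
Gear 3: 9 mod 11 = 9
Fraction = 9 / 11 = 9/11 (gcd(9,11)=1) = 9/11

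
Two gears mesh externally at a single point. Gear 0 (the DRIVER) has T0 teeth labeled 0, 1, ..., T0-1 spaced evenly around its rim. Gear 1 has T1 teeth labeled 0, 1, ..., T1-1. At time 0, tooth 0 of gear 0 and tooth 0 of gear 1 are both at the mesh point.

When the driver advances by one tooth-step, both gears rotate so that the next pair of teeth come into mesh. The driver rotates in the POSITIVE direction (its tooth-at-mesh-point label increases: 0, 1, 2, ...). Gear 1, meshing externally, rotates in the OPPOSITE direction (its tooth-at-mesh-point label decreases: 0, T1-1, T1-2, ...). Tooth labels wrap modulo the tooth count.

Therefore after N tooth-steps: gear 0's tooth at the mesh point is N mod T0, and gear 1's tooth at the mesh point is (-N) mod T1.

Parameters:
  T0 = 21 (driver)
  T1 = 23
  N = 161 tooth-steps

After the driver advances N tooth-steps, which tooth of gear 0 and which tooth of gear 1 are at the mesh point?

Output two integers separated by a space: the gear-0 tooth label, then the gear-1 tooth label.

Answer: 14 0

Derivation:
Gear 0 (driver, T0=21): tooth at mesh = N mod T0
  161 = 7 * 21 + 14, so 161 mod 21 = 14
  gear 0 tooth = 14
Gear 1 (driven, T1=23): tooth at mesh = (-N) mod T1
  161 = 7 * 23 + 0, so 161 mod 23 = 0
  (-161) mod 23 = 0
Mesh after 161 steps: gear-0 tooth 14 meets gear-1 tooth 0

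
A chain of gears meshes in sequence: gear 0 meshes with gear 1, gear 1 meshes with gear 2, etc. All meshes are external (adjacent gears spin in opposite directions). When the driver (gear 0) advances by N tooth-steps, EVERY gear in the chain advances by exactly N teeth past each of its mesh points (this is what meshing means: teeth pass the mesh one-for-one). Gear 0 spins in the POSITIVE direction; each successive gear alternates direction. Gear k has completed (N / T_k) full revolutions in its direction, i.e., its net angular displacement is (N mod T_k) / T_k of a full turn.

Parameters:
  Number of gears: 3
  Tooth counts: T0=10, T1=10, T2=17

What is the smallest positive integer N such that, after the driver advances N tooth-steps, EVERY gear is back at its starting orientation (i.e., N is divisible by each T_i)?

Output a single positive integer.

Answer: 170

Derivation:
Gear k returns to start when N is a multiple of T_k.
All gears at start simultaneously when N is a common multiple of [10, 10, 17]; the smallest such N is lcm(10, 10, 17).
Start: lcm = T0 = 10
Fold in T1=10: gcd(10, 10) = 10; lcm(10, 10) = 10 * 10 / 10 = 100 / 10 = 10
Fold in T2=17: gcd(10, 17) = 1; lcm(10, 17) = 10 * 17 / 1 = 170 / 1 = 170
Full cycle length = 170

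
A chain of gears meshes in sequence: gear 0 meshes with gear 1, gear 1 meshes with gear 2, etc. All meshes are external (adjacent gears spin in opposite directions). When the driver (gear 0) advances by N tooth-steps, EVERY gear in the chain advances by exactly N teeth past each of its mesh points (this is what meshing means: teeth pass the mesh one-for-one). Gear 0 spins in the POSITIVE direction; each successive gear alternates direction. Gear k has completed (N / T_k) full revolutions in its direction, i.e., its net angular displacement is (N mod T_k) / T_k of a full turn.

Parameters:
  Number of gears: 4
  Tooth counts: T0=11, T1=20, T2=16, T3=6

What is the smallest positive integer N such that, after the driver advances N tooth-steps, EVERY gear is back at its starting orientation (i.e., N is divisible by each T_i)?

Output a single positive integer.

Gear k returns to start when N is a multiple of T_k.
All gears at start simultaneously when N is a common multiple of [11, 20, 16, 6]; the smallest such N is lcm(11, 20, 16, 6).
Start: lcm = T0 = 11
Fold in T1=20: gcd(11, 20) = 1; lcm(11, 20) = 11 * 20 / 1 = 220 / 1 = 220
Fold in T2=16: gcd(220, 16) = 4; lcm(220, 16) = 220 * 16 / 4 = 3520 / 4 = 880
Fold in T3=6: gcd(880, 6) = 2; lcm(880, 6) = 880 * 6 / 2 = 5280 / 2 = 2640
Full cycle length = 2640

Answer: 2640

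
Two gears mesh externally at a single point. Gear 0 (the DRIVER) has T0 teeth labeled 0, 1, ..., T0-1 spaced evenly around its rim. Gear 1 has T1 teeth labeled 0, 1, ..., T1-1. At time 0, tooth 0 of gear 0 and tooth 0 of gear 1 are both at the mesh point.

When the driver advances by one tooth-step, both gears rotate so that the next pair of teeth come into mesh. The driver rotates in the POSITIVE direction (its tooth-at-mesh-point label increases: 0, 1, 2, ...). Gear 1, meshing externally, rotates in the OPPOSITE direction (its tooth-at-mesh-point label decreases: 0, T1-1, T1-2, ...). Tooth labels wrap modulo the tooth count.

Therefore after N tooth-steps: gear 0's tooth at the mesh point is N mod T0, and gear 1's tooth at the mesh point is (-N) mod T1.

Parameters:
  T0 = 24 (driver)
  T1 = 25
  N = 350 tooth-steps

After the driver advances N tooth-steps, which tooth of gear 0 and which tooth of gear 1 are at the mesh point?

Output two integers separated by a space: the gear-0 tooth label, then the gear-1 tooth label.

Answer: 14 0

Derivation:
Gear 0 (driver, T0=24): tooth at mesh = N mod T0
  350 = 14 * 24 + 14, so 350 mod 24 = 14
  gear 0 tooth = 14
Gear 1 (driven, T1=25): tooth at mesh = (-N) mod T1
  350 = 14 * 25 + 0, so 350 mod 25 = 0
  (-350) mod 25 = 0
Mesh after 350 steps: gear-0 tooth 14 meets gear-1 tooth 0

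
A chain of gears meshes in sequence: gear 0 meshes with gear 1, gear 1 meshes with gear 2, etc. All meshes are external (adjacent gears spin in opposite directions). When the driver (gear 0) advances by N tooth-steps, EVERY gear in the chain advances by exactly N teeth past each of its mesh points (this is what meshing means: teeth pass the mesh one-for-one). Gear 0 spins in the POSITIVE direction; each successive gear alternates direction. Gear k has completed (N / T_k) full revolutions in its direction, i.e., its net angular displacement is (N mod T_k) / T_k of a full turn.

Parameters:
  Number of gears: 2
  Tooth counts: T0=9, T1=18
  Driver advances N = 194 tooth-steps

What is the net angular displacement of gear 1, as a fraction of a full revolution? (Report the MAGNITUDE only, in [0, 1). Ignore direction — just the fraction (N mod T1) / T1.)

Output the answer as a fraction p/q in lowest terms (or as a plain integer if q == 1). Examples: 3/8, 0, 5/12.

Answer: 7/9

Derivation:
Chain of 2 gears, tooth counts: [9, 18]
  gear 0: T0=9, direction=positive, advance = 194 mod 9 = 5 teeth = 5/9 turn
  gear 1: T1=18, direction=negative, advance = 194 mod 18 = 14 teeth = 14/18 turn
Gear 1: 194 mod 18 = 14
Fraction = 14 / 18 = 7/9 (gcd(14,18)=2) = 7/9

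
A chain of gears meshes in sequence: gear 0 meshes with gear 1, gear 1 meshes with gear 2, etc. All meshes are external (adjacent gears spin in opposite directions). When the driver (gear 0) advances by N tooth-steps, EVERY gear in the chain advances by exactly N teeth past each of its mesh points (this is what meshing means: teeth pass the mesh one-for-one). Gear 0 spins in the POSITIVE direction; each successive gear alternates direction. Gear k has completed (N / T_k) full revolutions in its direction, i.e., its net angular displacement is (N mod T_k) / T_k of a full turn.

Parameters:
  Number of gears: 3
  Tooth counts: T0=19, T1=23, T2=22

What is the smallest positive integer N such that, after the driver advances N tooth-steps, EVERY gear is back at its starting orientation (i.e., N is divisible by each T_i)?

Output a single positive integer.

Gear k returns to start when N is a multiple of T_k.
All gears at start simultaneously when N is a common multiple of [19, 23, 22]; the smallest such N is lcm(19, 23, 22).
Start: lcm = T0 = 19
Fold in T1=23: gcd(19, 23) = 1; lcm(19, 23) = 19 * 23 / 1 = 437 / 1 = 437
Fold in T2=22: gcd(437, 22) = 1; lcm(437, 22) = 437 * 22 / 1 = 9614 / 1 = 9614
Full cycle length = 9614

Answer: 9614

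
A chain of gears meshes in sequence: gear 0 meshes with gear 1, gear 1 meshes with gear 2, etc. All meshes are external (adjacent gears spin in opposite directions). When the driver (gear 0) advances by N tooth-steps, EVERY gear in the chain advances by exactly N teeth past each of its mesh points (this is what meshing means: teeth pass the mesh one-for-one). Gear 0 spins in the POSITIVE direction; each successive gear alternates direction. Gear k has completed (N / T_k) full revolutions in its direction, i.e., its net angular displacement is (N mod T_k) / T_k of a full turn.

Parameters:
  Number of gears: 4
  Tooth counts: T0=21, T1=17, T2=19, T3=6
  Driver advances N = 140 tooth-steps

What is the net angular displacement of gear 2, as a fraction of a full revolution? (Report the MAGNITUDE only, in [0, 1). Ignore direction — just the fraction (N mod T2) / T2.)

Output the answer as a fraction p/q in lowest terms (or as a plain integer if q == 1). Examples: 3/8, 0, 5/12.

Chain of 4 gears, tooth counts: [21, 17, 19, 6]
  gear 0: T0=21, direction=positive, advance = 140 mod 21 = 14 teeth = 14/21 turn
  gear 1: T1=17, direction=negative, advance = 140 mod 17 = 4 teeth = 4/17 turn
  gear 2: T2=19, direction=positive, advance = 140 mod 19 = 7 teeth = 7/19 turn
  gear 3: T3=6, direction=negative, advance = 140 mod 6 = 2 teeth = 2/6 turn
Gear 2: 140 mod 19 = 7
Fraction = 7 / 19 = 7/19 (gcd(7,19)=1) = 7/19

Answer: 7/19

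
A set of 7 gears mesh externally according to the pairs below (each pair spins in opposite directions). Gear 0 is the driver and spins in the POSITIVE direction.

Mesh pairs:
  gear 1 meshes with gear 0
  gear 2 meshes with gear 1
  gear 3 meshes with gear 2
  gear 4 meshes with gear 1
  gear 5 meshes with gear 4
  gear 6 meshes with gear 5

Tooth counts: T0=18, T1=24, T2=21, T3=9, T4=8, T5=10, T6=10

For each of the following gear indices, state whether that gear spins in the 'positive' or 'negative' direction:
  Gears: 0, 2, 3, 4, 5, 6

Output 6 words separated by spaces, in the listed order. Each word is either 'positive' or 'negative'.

Answer: positive positive negative positive negative positive

Derivation:
Gear 0 (driver): positive (depth 0)
  gear 1: meshes with gear 0 -> depth 1 -> negative (opposite of gear 0)
  gear 2: meshes with gear 1 -> depth 2 -> positive (opposite of gear 1)
  gear 3: meshes with gear 2 -> depth 3 -> negative (opposite of gear 2)
  gear 4: meshes with gear 1 -> depth 2 -> positive (opposite of gear 1)
  gear 5: meshes with gear 4 -> depth 3 -> negative (opposite of gear 4)
  gear 6: meshes with gear 5 -> depth 4 -> positive (opposite of gear 5)
Queried indices 0, 2, 3, 4, 5, 6 -> positive, positive, negative, positive, negative, positive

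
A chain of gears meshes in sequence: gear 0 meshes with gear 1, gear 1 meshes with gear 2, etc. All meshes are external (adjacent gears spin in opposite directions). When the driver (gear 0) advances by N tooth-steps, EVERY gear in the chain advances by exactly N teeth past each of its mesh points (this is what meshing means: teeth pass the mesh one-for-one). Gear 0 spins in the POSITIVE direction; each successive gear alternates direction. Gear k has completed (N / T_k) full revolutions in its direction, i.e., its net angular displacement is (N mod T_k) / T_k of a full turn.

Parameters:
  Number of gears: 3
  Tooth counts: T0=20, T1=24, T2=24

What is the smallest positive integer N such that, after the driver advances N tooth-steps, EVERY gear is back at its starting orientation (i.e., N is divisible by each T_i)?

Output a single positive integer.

Answer: 120

Derivation:
Gear k returns to start when N is a multiple of T_k.
All gears at start simultaneously when N is a common multiple of [20, 24, 24]; the smallest such N is lcm(20, 24, 24).
Start: lcm = T0 = 20
Fold in T1=24: gcd(20, 24) = 4; lcm(20, 24) = 20 * 24 / 4 = 480 / 4 = 120
Fold in T2=24: gcd(120, 24) = 24; lcm(120, 24) = 120 * 24 / 24 = 2880 / 24 = 120
Full cycle length = 120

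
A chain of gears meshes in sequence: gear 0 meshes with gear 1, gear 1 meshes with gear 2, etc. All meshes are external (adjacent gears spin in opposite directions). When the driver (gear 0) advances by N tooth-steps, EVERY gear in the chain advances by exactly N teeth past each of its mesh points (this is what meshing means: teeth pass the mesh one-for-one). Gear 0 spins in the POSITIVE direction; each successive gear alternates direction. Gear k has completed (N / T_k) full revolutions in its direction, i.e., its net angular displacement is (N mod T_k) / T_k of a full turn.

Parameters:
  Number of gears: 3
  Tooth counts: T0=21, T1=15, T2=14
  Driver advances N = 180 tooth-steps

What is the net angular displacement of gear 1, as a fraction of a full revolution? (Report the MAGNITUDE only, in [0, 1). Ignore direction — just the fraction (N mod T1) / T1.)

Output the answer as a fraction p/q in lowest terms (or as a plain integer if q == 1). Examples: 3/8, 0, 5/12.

Answer: 0

Derivation:
Chain of 3 gears, tooth counts: [21, 15, 14]
  gear 0: T0=21, direction=positive, advance = 180 mod 21 = 12 teeth = 12/21 turn
  gear 1: T1=15, direction=negative, advance = 180 mod 15 = 0 teeth = 0/15 turn
  gear 2: T2=14, direction=positive, advance = 180 mod 14 = 12 teeth = 12/14 turn
Gear 1: 180 mod 15 = 0
Fraction = 0 / 15 = 0/1 (gcd(0,15)=15) = 0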